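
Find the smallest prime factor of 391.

17

391 is odd.
Digit sum 13, not divisible by 3.
Ends in 1: not divisible by 5.
7: 391 = 7·55 + 6
11: 391 = 11·35 + 6
13: 391 = 13·30 + 1
17: 391 = 17·23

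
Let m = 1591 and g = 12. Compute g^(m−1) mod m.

84

12^1 ≡ 12 (mod 1591)
12^2 ≡ 12^2 = 144 ≡ 144 (mod 1591)
12^4 ≡ 144^2 = 20736 ≡ 53 (mod 1591)
12^8 ≡ 53^2 = 2809 ≡ 1218 (mod 1591)
12^16 ≡ 1218^2 = 1483524 ≡ 712 (mod 1591)
12^32 ≡ 712^2 = 506944 ≡ 1006 (mod 1591)
12^64 ≡ 1006^2 = 1012036 ≡ 160 (mod 1591)
12^128 ≡ 160^2 = 25600 ≡ 144 (mod 1591)
12^256 ≡ 144^2 = 20736 ≡ 53 (mod 1591)
12^512 ≡ 53^2 = 2809 ≡ 1218 (mod 1591)
12^1024 ≡ 1218^2 = 1483524 ≡ 712 (mod 1591)
1590 = 1024 + 512 + 32 + 16 + 4 + 2 in binary powers of 2.
So 12^1590 ≡ 712 · 1218 · 1006 · 712 · 53 · 144 ≡ 84 (mod 1591).
Since 84 ≠ 1, base 12 is a Fermat witness: 1591 is composite.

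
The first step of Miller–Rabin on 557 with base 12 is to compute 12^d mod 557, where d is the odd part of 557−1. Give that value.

118

557 − 1 = 556 = 2^2 · 139, so d = 139.
12^1 ≡ 12 (mod 557)
12^2 ≡ 12^2 = 144 ≡ 144 (mod 557)
12^4 ≡ 144^2 = 20736 ≡ 127 (mod 557)
12^8 ≡ 127^2 = 16129 ≡ 533 (mod 557)
12^16 ≡ 533^2 = 284089 ≡ 19 (mod 557)
12^32 ≡ 19^2 = 361 ≡ 361 (mod 557)
12^64 ≡ 361^2 = 130321 ≡ 540 (mod 557)
12^128 ≡ 540^2 = 291600 ≡ 289 (mod 557)
139 = 128 + 8 + 2 + 1 in binary powers of 2.
So 12^139 ≡ 289 · 533 · 144 · 12 ≡ 118 (mod 557).
Squaring chain: 118 → 556; reaches −1, so base 12 does not prove 557 composite.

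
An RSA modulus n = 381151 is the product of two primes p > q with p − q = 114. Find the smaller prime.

Since p = q + 114, we have 381151 = q(q + 114), so q² + 114q − 381151 = 0.
Discriminant: 114² + 4·381151 = 12996 + 1524604 = 1537600; √1537600 = 1240.
q = (−114 + 1240)/2 = 563, and p = q + 114 = 677.
Check: 563 · 677 = 381151.

563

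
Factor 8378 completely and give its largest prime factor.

8378 = 2 · 4189
4189 = 59 · 71
71 is prime.
So 8378 = 2 · 59 · 71; the largest prime factor is 71.

71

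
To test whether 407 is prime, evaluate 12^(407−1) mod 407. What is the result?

12^1 ≡ 12 (mod 407)
12^2 ≡ 12^2 = 144 ≡ 144 (mod 407)
12^4 ≡ 144^2 = 20736 ≡ 386 (mod 407)
12^8 ≡ 386^2 = 148996 ≡ 34 (mod 407)
12^16 ≡ 34^2 = 1156 ≡ 342 (mod 407)
12^32 ≡ 342^2 = 116964 ≡ 155 (mod 407)
12^64 ≡ 155^2 = 24025 ≡ 12 (mod 407)
12^128 ≡ 12^2 = 144 ≡ 144 (mod 407)
12^256 ≡ 144^2 = 20736 ≡ 386 (mod 407)
406 = 256 + 128 + 16 + 4 + 2 in binary powers of 2.
So 12^406 ≡ 386 · 144 · 342 · 386 · 144 ≡ 12 (mod 407).
Since 12 ≠ 1, base 12 is a Fermat witness: 407 is composite.

12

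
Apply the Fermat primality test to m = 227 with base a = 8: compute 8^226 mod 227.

8^1 ≡ 8 (mod 227)
8^2 ≡ 8^2 = 64 ≡ 64 (mod 227)
8^4 ≡ 64^2 = 4096 ≡ 10 (mod 227)
8^8 ≡ 10^2 = 100 ≡ 100 (mod 227)
8^16 ≡ 100^2 = 10000 ≡ 12 (mod 227)
8^32 ≡ 12^2 = 144 ≡ 144 (mod 227)
8^64 ≡ 144^2 = 20736 ≡ 79 (mod 227)
8^128 ≡ 79^2 = 6241 ≡ 112 (mod 227)
226 = 128 + 64 + 32 + 2 in binary powers of 2.
So 8^226 ≡ 112 · 79 · 144 · 64 ≡ 1 (mod 227).
Since the result is 1, base 8 gives no evidence that 227 is composite.

1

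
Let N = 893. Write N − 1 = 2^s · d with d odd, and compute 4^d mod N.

747

893 − 1 = 892 = 2^2 · 223, so d = 223.
4^1 ≡ 4 (mod 893)
4^2 ≡ 4^2 = 16 ≡ 16 (mod 893)
4^4 ≡ 16^2 = 256 ≡ 256 (mod 893)
4^8 ≡ 256^2 = 65536 ≡ 347 (mod 893)
4^16 ≡ 347^2 = 120409 ≡ 747 (mod 893)
4^32 ≡ 747^2 = 558009 ≡ 777 (mod 893)
4^64 ≡ 777^2 = 603729 ≡ 61 (mod 893)
4^128 ≡ 61^2 = 3721 ≡ 149 (mod 893)
223 = 128 + 64 + 16 + 8 + 4 + 2 + 1 in binary powers of 2.
So 4^223 ≡ 149 · 61 · 747 · 347 · 256 · 16 · 4 ≡ 747 (mod 893).
Squaring chain: 747 → 777; never reaches −1, so base 4 is a Miller–Rabin witness that 893 is composite.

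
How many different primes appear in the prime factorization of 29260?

29260 = 2^2 · 7315
7315 = 5 · 1463
1463 = 7 · 209
209 = 11 · 19
29260 = 2^2 · 5 · 7 · 11 · 19, which has 5 distinct prime factors.

5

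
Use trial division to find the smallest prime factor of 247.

13

247 is odd.
Digit sum 13, not divisible by 3.
Ends in 7: not divisible by 5.
7: 247 = 7·35 + 2
11: 247 = 11·22 + 5
13: 247 = 13·19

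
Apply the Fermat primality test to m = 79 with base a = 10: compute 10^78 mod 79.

10^1 ≡ 10 (mod 79)
10^2 ≡ 10^2 = 100 ≡ 21 (mod 79)
10^4 ≡ 21^2 = 441 ≡ 46 (mod 79)
10^8 ≡ 46^2 = 2116 ≡ 62 (mod 79)
10^16 ≡ 62^2 = 3844 ≡ 52 (mod 79)
10^32 ≡ 52^2 = 2704 ≡ 18 (mod 79)
10^64 ≡ 18^2 = 324 ≡ 8 (mod 79)
78 = 64 + 8 + 4 + 2 in binary powers of 2.
So 10^78 ≡ 8 · 62 · 46 · 21 ≡ 1 (mod 79).
Since the result is 1, base 10 gives no evidence that 79 is composite.

1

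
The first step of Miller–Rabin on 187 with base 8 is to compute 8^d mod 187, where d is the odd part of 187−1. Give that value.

94

187 − 1 = 186 = 2^1 · 93, so d = 93.
8^1 ≡ 8 (mod 187)
8^2 ≡ 8^2 = 64 ≡ 64 (mod 187)
8^4 ≡ 64^2 = 4096 ≡ 169 (mod 187)
8^8 ≡ 169^2 = 28561 ≡ 137 (mod 187)
8^16 ≡ 137^2 = 18769 ≡ 69 (mod 187)
8^32 ≡ 69^2 = 4761 ≡ 86 (mod 187)
8^64 ≡ 86^2 = 7396 ≡ 103 (mod 187)
93 = 64 + 16 + 8 + 4 + 1 in binary powers of 2.
So 8^93 ≡ 103 · 69 · 137 · 169 · 8 ≡ 94 (mod 187).
Squaring chain: 94; never reaches −1, so base 8 is a Miller–Rabin witness that 187 is composite.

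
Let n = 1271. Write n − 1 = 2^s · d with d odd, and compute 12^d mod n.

1080

1271 − 1 = 1270 = 2^1 · 635, so d = 635.
12^1 ≡ 12 (mod 1271)
12^2 ≡ 12^2 = 144 ≡ 144 (mod 1271)
12^4 ≡ 144^2 = 20736 ≡ 400 (mod 1271)
12^8 ≡ 400^2 = 160000 ≡ 1125 (mod 1271)
12^16 ≡ 1125^2 = 1265625 ≡ 980 (mod 1271)
12^32 ≡ 980^2 = 960400 ≡ 795 (mod 1271)
12^64 ≡ 795^2 = 632025 ≡ 338 (mod 1271)
12^128 ≡ 338^2 = 114244 ≡ 1125 (mod 1271)
12^256 ≡ 1125^2 = 1265625 ≡ 980 (mod 1271)
12^512 ≡ 980^2 = 960400 ≡ 795 (mod 1271)
635 = 512 + 64 + 32 + 16 + 8 + 2 + 1 in binary powers of 2.
So 12^635 ≡ 795 · 338 · 795 · 980 · 1125 · 144 · 12 ≡ 1080 (mod 1271).
Squaring chain: 1080; never reaches −1, so base 12 is a Miller–Rabin witness that 1271 is composite.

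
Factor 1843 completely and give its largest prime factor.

1843 = 19 · 97
97 is prime.
So 1843 = 19 · 97; the largest prime factor is 97.

97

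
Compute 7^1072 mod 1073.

7

7^1 ≡ 7 (mod 1073)
7^2 ≡ 7^2 = 49 ≡ 49 (mod 1073)
7^4 ≡ 49^2 = 2401 ≡ 255 (mod 1073)
7^8 ≡ 255^2 = 65025 ≡ 645 (mod 1073)
7^16 ≡ 645^2 = 416025 ≡ 774 (mod 1073)
7^32 ≡ 774^2 = 599076 ≡ 342 (mod 1073)
7^64 ≡ 342^2 = 116964 ≡ 7 (mod 1073)
7^128 ≡ 7^2 = 49 ≡ 49 (mod 1073)
7^256 ≡ 49^2 = 2401 ≡ 255 (mod 1073)
7^512 ≡ 255^2 = 65025 ≡ 645 (mod 1073)
7^1024 ≡ 645^2 = 416025 ≡ 774 (mod 1073)
1072 = 1024 + 32 + 16 in binary powers of 2.
So 7^1072 ≡ 774 · 342 · 774 ≡ 7 (mod 1073).
Since 7 ≠ 1, base 7 is a Fermat witness: 1073 is composite.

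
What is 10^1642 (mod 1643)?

1043

10^1 ≡ 10 (mod 1643)
10^2 ≡ 10^2 = 100 ≡ 100 (mod 1643)
10^4 ≡ 100^2 = 10000 ≡ 142 (mod 1643)
10^8 ≡ 142^2 = 20164 ≡ 448 (mod 1643)
10^16 ≡ 448^2 = 200704 ≡ 258 (mod 1643)
10^32 ≡ 258^2 = 66564 ≡ 844 (mod 1643)
10^64 ≡ 844^2 = 712336 ≡ 917 (mod 1643)
10^128 ≡ 917^2 = 840889 ≡ 1316 (mod 1643)
10^256 ≡ 1316^2 = 1731856 ≡ 134 (mod 1643)
10^512 ≡ 134^2 = 17956 ≡ 1526 (mod 1643)
10^1024 ≡ 1526^2 = 2328676 ≡ 545 (mod 1643)
1642 = 1024 + 512 + 64 + 32 + 8 + 2 in binary powers of 2.
So 10^1642 ≡ 545 · 1526 · 917 · 844 · 448 · 100 ≡ 1043 (mod 1643).
Since 1043 ≠ 1, base 10 is a Fermat witness: 1643 is composite.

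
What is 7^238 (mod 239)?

1

7^1 ≡ 7 (mod 239)
7^2 ≡ 7^2 = 49 ≡ 49 (mod 239)
7^4 ≡ 49^2 = 2401 ≡ 11 (mod 239)
7^8 ≡ 11^2 = 121 ≡ 121 (mod 239)
7^16 ≡ 121^2 = 14641 ≡ 62 (mod 239)
7^32 ≡ 62^2 = 3844 ≡ 20 (mod 239)
7^64 ≡ 20^2 = 400 ≡ 161 (mod 239)
7^128 ≡ 161^2 = 25921 ≡ 109 (mod 239)
238 = 128 + 64 + 32 + 8 + 4 + 2 in binary powers of 2.
So 7^238 ≡ 109 · 161 · 20 · 121 · 11 · 49 ≡ 1 (mod 239).
Since the result is 1, base 7 gives no evidence that 239 is composite.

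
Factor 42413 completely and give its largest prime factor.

83

42413 = 7 · 6059
6059 = 73 · 83
83 is prime.
So 42413 = 7 · 73 · 83; the largest prime factor is 83.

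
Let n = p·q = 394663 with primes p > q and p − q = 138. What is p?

701

Since p = q + 138, we have 394663 = q(q + 138), so q² + 138q − 394663 = 0.
Discriminant: 138² + 4·394663 = 19044 + 1578652 = 1597696; √1597696 = 1264.
q = (−138 + 1264)/2 = 563, and p = q + 138 = 701.
Check: 563 · 701 = 394663.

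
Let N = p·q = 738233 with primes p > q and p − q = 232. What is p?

983

Since p = q + 232, we have 738233 = q(q + 232), so q² + 232q − 738233 = 0.
Discriminant: 232² + 4·738233 = 53824 + 2952932 = 3006756; √3006756 = 1734.
q = (−232 + 1734)/2 = 751, and p = q + 232 = 983.
Check: 751 · 983 = 738233.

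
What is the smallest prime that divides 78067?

11

78067 is odd.
Digit sum 28, not divisible by 3.
Ends in 7: not divisible by 5.
7: 78067 = 7·11152 + 3
11: 78067 = 11·7097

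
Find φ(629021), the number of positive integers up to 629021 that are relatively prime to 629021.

599760

Factor: 629021 = 31 · 103 · 197.
φ(629021) = (31−1) · (103−1) · (197−1) = 30 · 102 · 196 = 599760.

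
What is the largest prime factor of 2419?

59

2419 = 41 · 59
59 is prime.
So 2419 = 41 · 59; the largest prime factor is 59.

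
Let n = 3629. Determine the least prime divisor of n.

19

3629 is odd.
Digit sum 20, not divisible by 3.
Ends in 9: not divisible by 5.
7: 3629 = 7·518 + 3
11: 3629 = 11·329 + 10
13: 3629 = 13·279 + 2
17: 3629 = 17·213 + 8
19: 3629 = 19·191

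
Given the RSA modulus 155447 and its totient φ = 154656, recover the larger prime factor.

433

φ(n) = (p−1)(q−1) = n − (p+q) + 1, so p + q = 155447 − 154656 + 1 = 792.
p and q are the roots of t² − 792t + 155447 = 0.
Discriminant: 792² − 4·155447 = 627264 − 621788 = 5476; √5476 = 74.
q = (792 − 74)/2 = 359, p = (792 + 74)/2 = 433.
Check: 359 · 433 = 155447.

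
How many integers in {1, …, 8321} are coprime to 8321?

8112

Factor: 8321 = 53 · 157.
φ(8321) = (53−1) · (157−1) = 52 · 156 = 8112.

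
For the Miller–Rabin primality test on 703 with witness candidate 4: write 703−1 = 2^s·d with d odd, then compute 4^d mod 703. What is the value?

628

703 − 1 = 702 = 2^1 · 351, so d = 351.
4^1 ≡ 4 (mod 703)
4^2 ≡ 4^2 = 16 ≡ 16 (mod 703)
4^4 ≡ 16^2 = 256 ≡ 256 (mod 703)
4^8 ≡ 256^2 = 65536 ≡ 157 (mod 703)
4^16 ≡ 157^2 = 24649 ≡ 44 (mod 703)
4^32 ≡ 44^2 = 1936 ≡ 530 (mod 703)
4^64 ≡ 530^2 = 280900 ≡ 403 (mod 703)
4^128 ≡ 403^2 = 162409 ≡ 16 (mod 703)
4^256 ≡ 16^2 = 256 ≡ 256 (mod 703)
351 = 256 + 64 + 16 + 8 + 4 + 2 + 1 in binary powers of 2.
So 4^351 ≡ 256 · 403 · 44 · 157 · 256 · 16 · 4 ≡ 628 (mod 703).
Squaring chain: 628; never reaches −1, so base 4 is a Miller–Rabin witness that 703 is composite.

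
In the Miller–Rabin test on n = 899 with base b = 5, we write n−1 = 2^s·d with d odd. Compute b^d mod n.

899 − 1 = 898 = 2^1 · 449, so d = 449.
5^1 ≡ 5 (mod 899)
5^2 ≡ 5^2 = 25 ≡ 25 (mod 899)
5^4 ≡ 25^2 = 625 ≡ 625 (mod 899)
5^8 ≡ 625^2 = 390625 ≡ 459 (mod 899)
5^16 ≡ 459^2 = 210681 ≡ 315 (mod 899)
5^32 ≡ 315^2 = 99225 ≡ 335 (mod 899)
5^64 ≡ 335^2 = 112225 ≡ 749 (mod 899)
5^128 ≡ 749^2 = 561001 ≡ 25 (mod 899)
5^256 ≡ 25^2 = 625 ≡ 625 (mod 899)
449 = 256 + 128 + 64 + 1 in binary powers of 2.
So 5^449 ≡ 625 · 25 · 749 · 5 ≡ 614 (mod 899).
Squaring chain: 614; never reaches −1, so base 5 is a Miller–Rabin witness that 899 is composite.

614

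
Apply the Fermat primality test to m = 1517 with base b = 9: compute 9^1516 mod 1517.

493

9^1 ≡ 9 (mod 1517)
9^2 ≡ 9^2 = 81 ≡ 81 (mod 1517)
9^4 ≡ 81^2 = 6561 ≡ 493 (mod 1517)
9^8 ≡ 493^2 = 243049 ≡ 329 (mod 1517)
9^16 ≡ 329^2 = 108241 ≡ 534 (mod 1517)
9^32 ≡ 534^2 = 285156 ≡ 1477 (mod 1517)
9^64 ≡ 1477^2 = 2181529 ≡ 83 (mod 1517)
9^128 ≡ 83^2 = 6889 ≡ 821 (mod 1517)
9^256 ≡ 821^2 = 674041 ≡ 493 (mod 1517)
9^512 ≡ 493^2 = 243049 ≡ 329 (mod 1517)
9^1024 ≡ 329^2 = 108241 ≡ 534 (mod 1517)
1516 = 1024 + 256 + 128 + 64 + 32 + 8 + 4 in binary powers of 2.
So 9^1516 ≡ 534 · 493 · 821 · 83 · 1477 · 329 · 493 ≡ 493 (mod 1517).
Since 493 ≠ 1, base 9 is a Fermat witness: 1517 is composite.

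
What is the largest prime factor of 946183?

946183 = 7 · 135169
135169 = 29 · 4661
4661 = 59 · 79
79 is prime.
So 946183 = 7 · 29 · 59 · 79; the largest prime factor is 79.

79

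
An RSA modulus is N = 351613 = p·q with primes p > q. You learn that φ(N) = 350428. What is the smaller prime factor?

587

φ(n) = (p−1)(q−1) = n − (p+q) + 1, so p + q = 351613 − 350428 + 1 = 1186.
p and q are the roots of t² − 1186t + 351613 = 0.
Discriminant: 1186² − 4·351613 = 1406596 − 1406452 = 144; √144 = 12.
q = (1186 − 12)/2 = 587, p = (1186 + 12)/2 = 599.
Check: 587 · 599 = 351613.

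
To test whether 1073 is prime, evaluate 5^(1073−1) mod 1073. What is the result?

5^1 ≡ 5 (mod 1073)
5^2 ≡ 5^2 = 25 ≡ 25 (mod 1073)
5^4 ≡ 25^2 = 625 ≡ 625 (mod 1073)
5^8 ≡ 625^2 = 390625 ≡ 53 (mod 1073)
5^16 ≡ 53^2 = 2809 ≡ 663 (mod 1073)
5^32 ≡ 663^2 = 439569 ≡ 712 (mod 1073)
5^64 ≡ 712^2 = 506944 ≡ 488 (mod 1073)
5^128 ≡ 488^2 = 238144 ≡ 1011 (mod 1073)
5^256 ≡ 1011^2 = 1022121 ≡ 625 (mod 1073)
5^512 ≡ 625^2 = 390625 ≡ 53 (mod 1073)
5^1024 ≡ 53^2 = 2809 ≡ 663 (mod 1073)
1072 = 1024 + 32 + 16 in binary powers of 2.
So 5^1072 ≡ 663 · 712 · 663 ≡ 488 (mod 1073).
Since 488 ≠ 1, base 5 is a Fermat witness: 1073 is composite.

488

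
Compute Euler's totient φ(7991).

Factor: 7991 = 61 · 131.
φ(7991) = (61−1) · (131−1) = 60 · 130 = 7800.

7800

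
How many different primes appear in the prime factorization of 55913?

55913 = 11 · 5083
5083 = 13 · 391
391 = 17 · 23
55913 = 11 · 13 · 17 · 23, which has 4 distinct prime factors.

4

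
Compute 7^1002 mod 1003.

7^1 ≡ 7 (mod 1003)
7^2 ≡ 7^2 = 49 ≡ 49 (mod 1003)
7^4 ≡ 49^2 = 2401 ≡ 395 (mod 1003)
7^8 ≡ 395^2 = 156025 ≡ 560 (mod 1003)
7^16 ≡ 560^2 = 313600 ≡ 664 (mod 1003)
7^32 ≡ 664^2 = 440896 ≡ 579 (mod 1003)
7^64 ≡ 579^2 = 335241 ≡ 239 (mod 1003)
7^128 ≡ 239^2 = 57121 ≡ 953 (mod 1003)
7^256 ≡ 953^2 = 908209 ≡ 494 (mod 1003)
7^512 ≡ 494^2 = 244036 ≡ 307 (mod 1003)
1002 = 512 + 256 + 128 + 64 + 32 + 8 + 2 in binary powers of 2.
So 7^1002 ≡ 307 · 494 · 953 · 239 · 579 · 560 · 49 ≡ 546 (mod 1003).
Since 546 ≠ 1, base 7 is a Fermat witness: 1003 is composite.

546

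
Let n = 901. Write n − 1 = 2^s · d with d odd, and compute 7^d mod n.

901 − 1 = 900 = 2^2 · 225, so d = 225.
7^1 ≡ 7 (mod 901)
7^2 ≡ 7^2 = 49 ≡ 49 (mod 901)
7^4 ≡ 49^2 = 2401 ≡ 599 (mod 901)
7^8 ≡ 599^2 = 358801 ≡ 203 (mod 901)
7^16 ≡ 203^2 = 41209 ≡ 664 (mod 901)
7^32 ≡ 664^2 = 440896 ≡ 307 (mod 901)
7^64 ≡ 307^2 = 94249 ≡ 545 (mod 901)
7^128 ≡ 545^2 = 297025 ≡ 596 (mod 901)
225 = 128 + 64 + 32 + 1 in binary powers of 2.
So 7^225 ≡ 596 · 545 · 307 · 7 ≡ 143 (mod 901).
Squaring chain: 143 → 627; never reaches −1, so base 7 is a Miller–Rabin witness that 901 is composite.

143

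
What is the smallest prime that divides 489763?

19

489763 is odd.
Digit sum 37, not divisible by 3.
Ends in 3: not divisible by 5.
7: 489763 = 7·69966 + 1
11: 489763 = 11·44523 + 10
13: 489763 = 13·37674 + 1
17: 489763 = 17·28809 + 10
19: 489763 = 19·25777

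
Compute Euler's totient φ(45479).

Factor: 45479 = 7 · 73 · 89.
φ(45479) = (7−1) · (73−1) · (89−1) = 6 · 72 · 88 = 38016.

38016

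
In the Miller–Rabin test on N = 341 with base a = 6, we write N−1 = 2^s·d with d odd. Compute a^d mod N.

341 − 1 = 340 = 2^2 · 85, so d = 85.
6^1 ≡ 6 (mod 341)
6^2 ≡ 6^2 = 36 ≡ 36 (mod 341)
6^4 ≡ 36^2 = 1296 ≡ 273 (mod 341)
6^8 ≡ 273^2 = 74529 ≡ 191 (mod 341)
6^16 ≡ 191^2 = 36481 ≡ 335 (mod 341)
6^32 ≡ 335^2 = 112225 ≡ 36 (mod 341)
6^64 ≡ 36^2 = 1296 ≡ 273 (mod 341)
85 = 64 + 16 + 4 + 1 in binary powers of 2.
So 6^85 ≡ 273 · 335 · 273 · 6 ≡ 285 (mod 341).
Squaring chain: 285 → 67; never reaches −1, so base 6 is a Miller–Rabin witness that 341 is composite.

285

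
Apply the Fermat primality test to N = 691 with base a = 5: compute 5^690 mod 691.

5^1 ≡ 5 (mod 691)
5^2 ≡ 5^2 = 25 ≡ 25 (mod 691)
5^4 ≡ 25^2 = 625 ≡ 625 (mod 691)
5^8 ≡ 625^2 = 390625 ≡ 210 (mod 691)
5^16 ≡ 210^2 = 44100 ≡ 567 (mod 691)
5^32 ≡ 567^2 = 321489 ≡ 174 (mod 691)
5^64 ≡ 174^2 = 30276 ≡ 563 (mod 691)
5^128 ≡ 563^2 = 316969 ≡ 491 (mod 691)
5^256 ≡ 491^2 = 241081 ≡ 613 (mod 691)
5^512 ≡ 613^2 = 375769 ≡ 556 (mod 691)
690 = 512 + 128 + 32 + 16 + 2 in binary powers of 2.
So 5^690 ≡ 556 · 491 · 174 · 567 · 25 ≡ 1 (mod 691).
Since the result is 1, base 5 gives no evidence that 691 is composite.

1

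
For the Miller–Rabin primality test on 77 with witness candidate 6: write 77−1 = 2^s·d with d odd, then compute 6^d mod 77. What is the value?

13

77 − 1 = 76 = 2^2 · 19, so d = 19.
6^1 ≡ 6 (mod 77)
6^2 ≡ 6^2 = 36 ≡ 36 (mod 77)
6^4 ≡ 36^2 = 1296 ≡ 64 (mod 77)
6^8 ≡ 64^2 = 4096 ≡ 15 (mod 77)
6^16 ≡ 15^2 = 225 ≡ 71 (mod 77)
19 = 16 + 2 + 1 in binary powers of 2.
So 6^19 ≡ 71 · 36 · 6 ≡ 13 (mod 77).
Squaring chain: 13 → 15; never reaches −1, so base 6 is a Miller–Rabin witness that 77 is composite.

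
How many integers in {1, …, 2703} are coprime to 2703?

Factor: 2703 = 3 · 17 · 53.
φ(2703) = (3−1) · (17−1) · (53−1) = 2 · 16 · 52 = 1664.

1664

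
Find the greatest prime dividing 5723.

97

5723 = 59 · 97
97 is prime.
So 5723 = 59 · 97; the largest prime factor is 97.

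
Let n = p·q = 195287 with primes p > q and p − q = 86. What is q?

Since p = q + 86, we have 195287 = q(q + 86), so q² + 86q − 195287 = 0.
Discriminant: 86² + 4·195287 = 7396 + 781148 = 788544; √788544 = 888.
q = (−86 + 888)/2 = 401, and p = q + 86 = 487.
Check: 401 · 487 = 195287.

401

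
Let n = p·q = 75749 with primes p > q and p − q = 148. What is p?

359

Since p = q + 148, we have 75749 = q(q + 148), so q² + 148q − 75749 = 0.
Discriminant: 148² + 4·75749 = 21904 + 302996 = 324900; √324900 = 570.
q = (−148 + 570)/2 = 211, and p = q + 148 = 359.
Check: 211 · 359 = 75749.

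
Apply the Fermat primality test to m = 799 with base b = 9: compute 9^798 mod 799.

9^1 ≡ 9 (mod 799)
9^2 ≡ 9^2 = 81 ≡ 81 (mod 799)
9^4 ≡ 81^2 = 6561 ≡ 169 (mod 799)
9^8 ≡ 169^2 = 28561 ≡ 596 (mod 799)
9^16 ≡ 596^2 = 355216 ≡ 460 (mod 799)
9^32 ≡ 460^2 = 211600 ≡ 664 (mod 799)
9^64 ≡ 664^2 = 440896 ≡ 647 (mod 799)
9^128 ≡ 647^2 = 418609 ≡ 732 (mod 799)
9^256 ≡ 732^2 = 535824 ≡ 494 (mod 799)
9^512 ≡ 494^2 = 244036 ≡ 341 (mod 799)
798 = 512 + 256 + 16 + 8 + 4 + 2 in binary powers of 2.
So 9^798 ≡ 341 · 494 · 460 · 596 · 169 · 81 ≡ 225 (mod 799).
Since 225 ≠ 1, base 9 is a Fermat witness: 799 is composite.

225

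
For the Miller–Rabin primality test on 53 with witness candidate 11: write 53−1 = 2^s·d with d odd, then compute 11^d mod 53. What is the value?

52

53 − 1 = 52 = 2^2 · 13, so d = 13.
11^1 ≡ 11 (mod 53)
11^2 ≡ 11^2 = 121 ≡ 15 (mod 53)
11^4 ≡ 15^2 = 225 ≡ 13 (mod 53)
11^8 ≡ 13^2 = 169 ≡ 10 (mod 53)
13 = 8 + 4 + 1 in binary powers of 2.
So 11^13 ≡ 10 · 13 · 11 ≡ 52 (mod 53).
Since 11^d ≡ 52 (mod 53), base 11 does not prove 53 composite.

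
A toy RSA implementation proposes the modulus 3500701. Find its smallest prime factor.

3500701 is odd.
Digit sum 16, not divisible by 3.
Ends in 1: not divisible by 5.
7: 3500701 = 7·500100 + 1
11: 3500701 = 11·318245 + 6
13: 3500701 = 13·269284 + 9
17: 3500701 = 17·205923 + 10
19: 3500701 = 19·184247 + 8
23: 3500701 = 23·152204 + 9
29: 3500701 = 29·120713 + 24
31: 3500701 = 31·112925 + 26
37: 3500701 = 37·94613 + 20
41: 3500701 = 41·85382 + 39
43: 3500701 = 43·81411 + 28
47: 3500701 = 47·74483

47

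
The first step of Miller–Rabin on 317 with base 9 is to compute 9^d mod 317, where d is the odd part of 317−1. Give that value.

317 − 1 = 316 = 2^2 · 79, so d = 79.
9^1 ≡ 9 (mod 317)
9^2 ≡ 9^2 = 81 ≡ 81 (mod 317)
9^4 ≡ 81^2 = 6561 ≡ 221 (mod 317)
9^8 ≡ 221^2 = 48841 ≡ 23 (mod 317)
9^16 ≡ 23^2 = 529 ≡ 212 (mod 317)
9^32 ≡ 212^2 = 44944 ≡ 247 (mod 317)
9^64 ≡ 247^2 = 61009 ≡ 145 (mod 317)
79 = 64 + 8 + 4 + 2 + 1 in binary powers of 2.
So 9^79 ≡ 145 · 23 · 221 · 81 · 9 ≡ 316 (mod 317).
Since 9^d ≡ 316 (mod 317), base 9 does not prove 317 composite.

316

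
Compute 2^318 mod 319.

2^1 ≡ 2 (mod 319)
2^2 ≡ 2^2 = 4 ≡ 4 (mod 319)
2^4 ≡ 4^2 = 16 ≡ 16 (mod 319)
2^8 ≡ 16^2 = 256 ≡ 256 (mod 319)
2^16 ≡ 256^2 = 65536 ≡ 141 (mod 319)
2^32 ≡ 141^2 = 19881 ≡ 103 (mod 319)
2^64 ≡ 103^2 = 10609 ≡ 82 (mod 319)
2^128 ≡ 82^2 = 6724 ≡ 25 (mod 319)
2^256 ≡ 25^2 = 625 ≡ 306 (mod 319)
318 = 256 + 32 + 16 + 8 + 4 + 2 in binary powers of 2.
So 2^318 ≡ 306 · 103 · 141 · 256 · 16 · 4 ≡ 212 (mod 319).
Since 212 ≠ 1, base 2 is a Fermat witness: 319 is composite.

212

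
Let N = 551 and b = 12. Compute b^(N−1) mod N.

12^1 ≡ 12 (mod 551)
12^2 ≡ 12^2 = 144 ≡ 144 (mod 551)
12^4 ≡ 144^2 = 20736 ≡ 349 (mod 551)
12^8 ≡ 349^2 = 121801 ≡ 30 (mod 551)
12^16 ≡ 30^2 = 900 ≡ 349 (mod 551)
12^32 ≡ 349^2 = 121801 ≡ 30 (mod 551)
12^64 ≡ 30^2 = 900 ≡ 349 (mod 551)
12^128 ≡ 349^2 = 121801 ≡ 30 (mod 551)
12^256 ≡ 30^2 = 900 ≡ 349 (mod 551)
12^512 ≡ 349^2 = 121801 ≡ 30 (mod 551)
550 = 512 + 32 + 4 + 2 in binary powers of 2.
So 12^550 ≡ 30 · 30 · 349 · 144 ≡ 463 (mod 551).
Since 463 ≠ 1, base 12 is a Fermat witness: 551 is composite.

463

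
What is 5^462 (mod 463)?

1

5^1 ≡ 5 (mod 463)
5^2 ≡ 5^2 = 25 ≡ 25 (mod 463)
5^4 ≡ 25^2 = 625 ≡ 162 (mod 463)
5^8 ≡ 162^2 = 26244 ≡ 316 (mod 463)
5^16 ≡ 316^2 = 99856 ≡ 311 (mod 463)
5^32 ≡ 311^2 = 96721 ≡ 417 (mod 463)
5^64 ≡ 417^2 = 173889 ≡ 264 (mod 463)
5^128 ≡ 264^2 = 69696 ≡ 246 (mod 463)
5^256 ≡ 246^2 = 60516 ≡ 326 (mod 463)
462 = 256 + 128 + 64 + 8 + 4 + 2 in binary powers of 2.
So 5^462 ≡ 326 · 246 · 264 · 316 · 162 · 25 ≡ 1 (mod 463).
Since the result is 1, base 5 gives no evidence that 463 is composite.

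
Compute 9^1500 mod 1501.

9^1 ≡ 9 (mod 1501)
9^2 ≡ 9^2 = 81 ≡ 81 (mod 1501)
9^4 ≡ 81^2 = 6561 ≡ 557 (mod 1501)
9^8 ≡ 557^2 = 310249 ≡ 1043 (mod 1501)
9^16 ≡ 1043^2 = 1087849 ≡ 1125 (mod 1501)
9^32 ≡ 1125^2 = 1265625 ≡ 282 (mod 1501)
9^64 ≡ 282^2 = 79524 ≡ 1472 (mod 1501)
9^128 ≡ 1472^2 = 2166784 ≡ 841 (mod 1501)
9^256 ≡ 841^2 = 707281 ≡ 310 (mod 1501)
9^512 ≡ 310^2 = 96100 ≡ 36 (mod 1501)
9^1024 ≡ 36^2 = 1296 ≡ 1296 (mod 1501)
1500 = 1024 + 256 + 128 + 64 + 16 + 8 + 4 in binary powers of 2.
So 9^1500 ≡ 1296 · 310 · 841 · 1472 · 1125 · 1043 · 557 ≡ 828 (mod 1501).
Since 828 ≠ 1, base 9 is a Fermat witness: 1501 is composite.

828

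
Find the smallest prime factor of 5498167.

5498167 is odd.
Digit sum 40, not divisible by 3.
Ends in 7: not divisible by 5.
7: 5498167 = 7·785452 + 3
11: 5498167 = 11·499833 + 4
13: 5498167 = 13·422935 + 12
17: 5498167 = 17·323421 + 10
19: 5498167 = 19·289377 + 4
23: 5498167 = 23·239050 + 17
29: 5498167 = 29·189591 + 28
31: 5498167 = 31·177360 + 7
37: 5498167 = 37·148599 + 4
41: 5498167 = 41·134101 + 26
43: 5498167 = 43·127864 + 15
47: 5498167 = 47·116982 + 13
53: 5498167 = 53·103739

53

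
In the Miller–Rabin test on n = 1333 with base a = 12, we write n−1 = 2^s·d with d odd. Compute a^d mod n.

1333 − 1 = 1332 = 2^2 · 333, so d = 333.
12^1 ≡ 12 (mod 1333)
12^2 ≡ 12^2 = 144 ≡ 144 (mod 1333)
12^4 ≡ 144^2 = 20736 ≡ 741 (mod 1333)
12^8 ≡ 741^2 = 549081 ≡ 1218 (mod 1333)
12^16 ≡ 1218^2 = 1483524 ≡ 1228 (mod 1333)
12^32 ≡ 1228^2 = 1507984 ≡ 361 (mod 1333)
12^64 ≡ 361^2 = 130321 ≡ 1020 (mod 1333)
12^128 ≡ 1020^2 = 1040400 ≡ 660 (mod 1333)
12^256 ≡ 660^2 = 435600 ≡ 1042 (mod 1333)
333 = 256 + 64 + 8 + 4 + 1 in binary powers of 2.
So 12^333 ≡ 1042 · 1020 · 1218 · 741 · 12 ≡ 457 (mod 1333).
Squaring chain: 457 → 901; never reaches −1, so base 12 is a Miller–Rabin witness that 1333 is composite.

457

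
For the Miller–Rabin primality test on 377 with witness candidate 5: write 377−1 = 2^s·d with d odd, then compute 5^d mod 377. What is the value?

138

377 − 1 = 376 = 2^3 · 47, so d = 47.
5^1 ≡ 5 (mod 377)
5^2 ≡ 5^2 = 25 ≡ 25 (mod 377)
5^4 ≡ 25^2 = 625 ≡ 248 (mod 377)
5^8 ≡ 248^2 = 61504 ≡ 53 (mod 377)
5^16 ≡ 53^2 = 2809 ≡ 170 (mod 377)
5^32 ≡ 170^2 = 28900 ≡ 248 (mod 377)
47 = 32 + 8 + 4 + 2 + 1 in binary powers of 2.
So 5^47 ≡ 248 · 53 · 248 · 25 · 5 ≡ 138 (mod 377).
Squaring chain: 138 → 194 → 313; never reaches −1, so base 5 is a Miller–Rabin witness that 377 is composite.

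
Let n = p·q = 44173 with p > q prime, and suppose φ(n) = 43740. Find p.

φ(n) = (p−1)(q−1) = n − (p+q) + 1, so p + q = 44173 − 43740 + 1 = 434.
p and q are the roots of t² − 434t + 44173 = 0.
Discriminant: 434² − 4·44173 = 188356 − 176692 = 11664; √11664 = 108.
q = (434 − 108)/2 = 163, p = (434 + 108)/2 = 271.
Check: 163 · 271 = 44173.

271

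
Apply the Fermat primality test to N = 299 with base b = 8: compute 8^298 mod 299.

8^1 ≡ 8 (mod 299)
8^2 ≡ 8^2 = 64 ≡ 64 (mod 299)
8^4 ≡ 64^2 = 4096 ≡ 209 (mod 299)
8^8 ≡ 209^2 = 43681 ≡ 27 (mod 299)
8^16 ≡ 27^2 = 729 ≡ 131 (mod 299)
8^32 ≡ 131^2 = 17161 ≡ 118 (mod 299)
8^64 ≡ 118^2 = 13924 ≡ 170 (mod 299)
8^128 ≡ 170^2 = 28900 ≡ 196 (mod 299)
8^256 ≡ 196^2 = 38416 ≡ 144 (mod 299)
298 = 256 + 32 + 8 + 2 in binary powers of 2.
So 8^298 ≡ 144 · 118 · 27 · 64 ≡ 77 (mod 299).
Since 77 ≠ 1, base 8 is a Fermat witness: 299 is composite.

77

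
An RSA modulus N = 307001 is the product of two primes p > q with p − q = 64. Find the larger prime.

587

Since p = q + 64, we have 307001 = q(q + 64), so q² + 64q − 307001 = 0.
Discriminant: 64² + 4·307001 = 4096 + 1228004 = 1232100; √1232100 = 1110.
q = (−64 + 1110)/2 = 523, and p = q + 64 = 587.
Check: 523 · 587 = 307001.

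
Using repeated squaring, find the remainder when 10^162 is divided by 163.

1

10^1 ≡ 10 (mod 163)
10^2 ≡ 10^2 = 100 ≡ 100 (mod 163)
10^4 ≡ 100^2 = 10000 ≡ 57 (mod 163)
10^8 ≡ 57^2 = 3249 ≡ 152 (mod 163)
10^16 ≡ 152^2 = 23104 ≡ 121 (mod 163)
10^32 ≡ 121^2 = 14641 ≡ 134 (mod 163)
10^64 ≡ 134^2 = 17956 ≡ 26 (mod 163)
10^128 ≡ 26^2 = 676 ≡ 24 (mod 163)
162 = 128 + 32 + 2 in binary powers of 2.
So 10^162 ≡ 24 · 134 · 100 ≡ 1 (mod 163).
Since the result is 1, base 10 gives no evidence that 163 is composite.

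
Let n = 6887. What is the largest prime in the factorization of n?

97

6887 = 71 · 97
97 is prime.
So 6887 = 71 · 97; the largest prime factor is 97.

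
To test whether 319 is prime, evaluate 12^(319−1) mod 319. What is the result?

12^1 ≡ 12 (mod 319)
12^2 ≡ 12^2 = 144 ≡ 144 (mod 319)
12^4 ≡ 144^2 = 20736 ≡ 1 (mod 319)
12^8 ≡ 1^2 = 1 ≡ 1 (mod 319)
12^16 ≡ 1^2 = 1 ≡ 1 (mod 319)
12^32 ≡ 1^2 = 1 ≡ 1 (mod 319)
12^64 ≡ 1^2 = 1 ≡ 1 (mod 319)
12^128 ≡ 1^2 = 1 ≡ 1 (mod 319)
12^256 ≡ 1^2 = 1 ≡ 1 (mod 319)
318 = 256 + 32 + 16 + 8 + 4 + 2 in binary powers of 2.
So 12^318 ≡ 1 · 1 · 1 · 1 · 1 · 144 ≡ 144 (mod 319).
Since 144 ≠ 1, base 12 is a Fermat witness: 319 is composite.

144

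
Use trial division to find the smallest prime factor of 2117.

29

2117 is odd.
Digit sum 11, not divisible by 3.
Ends in 7: not divisible by 5.
7: 2117 = 7·302 + 3
11: 2117 = 11·192 + 5
13: 2117 = 13·162 + 11
17: 2117 = 17·124 + 9
19: 2117 = 19·111 + 8
23: 2117 = 23·92 + 1
29: 2117 = 29·73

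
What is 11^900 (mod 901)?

11^1 ≡ 11 (mod 901)
11^2 ≡ 11^2 = 121 ≡ 121 (mod 901)
11^4 ≡ 121^2 = 14641 ≡ 225 (mod 901)
11^8 ≡ 225^2 = 50625 ≡ 169 (mod 901)
11^16 ≡ 169^2 = 28561 ≡ 630 (mod 901)
11^32 ≡ 630^2 = 396900 ≡ 460 (mod 901)
11^64 ≡ 460^2 = 211600 ≡ 766 (mod 901)
11^128 ≡ 766^2 = 586756 ≡ 205 (mod 901)
11^256 ≡ 205^2 = 42025 ≡ 579 (mod 901)
11^512 ≡ 579^2 = 335241 ≡ 69 (mod 901)
900 = 512 + 256 + 128 + 4 in binary powers of 2.
So 11^900 ≡ 69 · 579 · 205 · 225 ≡ 259 (mod 901).
Since 259 ≠ 1, base 11 is a Fermat witness: 901 is composite.

259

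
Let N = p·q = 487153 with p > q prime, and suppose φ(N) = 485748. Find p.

787

φ(n) = (p−1)(q−1) = n − (p+q) + 1, so p + q = 487153 − 485748 + 1 = 1406.
p and q are the roots of t² − 1406t + 487153 = 0.
Discriminant: 1406² − 4·487153 = 1976836 − 1948612 = 28224; √28224 = 168.
q = (1406 − 168)/2 = 619, p = (1406 + 168)/2 = 787.
Check: 619 · 787 = 487153.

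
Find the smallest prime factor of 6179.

37

6179 is odd.
Digit sum 23, not divisible by 3.
Ends in 9: not divisible by 5.
7: 6179 = 7·882 + 5
11: 6179 = 11·561 + 8
13: 6179 = 13·475 + 4
17: 6179 = 17·363 + 8
19: 6179 = 19·325 + 4
23: 6179 = 23·268 + 15
29: 6179 = 29·213 + 2
31: 6179 = 31·199 + 10
37: 6179 = 37·167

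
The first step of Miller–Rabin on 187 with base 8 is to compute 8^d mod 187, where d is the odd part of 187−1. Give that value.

187 − 1 = 186 = 2^1 · 93, so d = 93.
8^1 ≡ 8 (mod 187)
8^2 ≡ 8^2 = 64 ≡ 64 (mod 187)
8^4 ≡ 64^2 = 4096 ≡ 169 (mod 187)
8^8 ≡ 169^2 = 28561 ≡ 137 (mod 187)
8^16 ≡ 137^2 = 18769 ≡ 69 (mod 187)
8^32 ≡ 69^2 = 4761 ≡ 86 (mod 187)
8^64 ≡ 86^2 = 7396 ≡ 103 (mod 187)
93 = 64 + 16 + 8 + 4 + 1 in binary powers of 2.
So 8^93 ≡ 103 · 69 · 137 · 169 · 8 ≡ 94 (mod 187).
Squaring chain: 94; never reaches −1, so base 8 is a Miller–Rabin witness that 187 is composite.

94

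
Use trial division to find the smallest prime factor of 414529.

414529 is odd.
Digit sum 25, not divisible by 3.
Ends in 9: not divisible by 5.
7: 414529 = 7·59218 + 3
11: 414529 = 11·37684 + 5
13: 414529 = 13·31886 + 11
17: 414529 = 17·24384 + 1
19: 414529 = 19·21817 + 6
23: 414529 = 23·18023

23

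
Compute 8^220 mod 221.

118

8^1 ≡ 8 (mod 221)
8^2 ≡ 8^2 = 64 ≡ 64 (mod 221)
8^4 ≡ 64^2 = 4096 ≡ 118 (mod 221)
8^8 ≡ 118^2 = 13924 ≡ 1 (mod 221)
8^16 ≡ 1^2 = 1 ≡ 1 (mod 221)
8^32 ≡ 1^2 = 1 ≡ 1 (mod 221)
8^64 ≡ 1^2 = 1 ≡ 1 (mod 221)
8^128 ≡ 1^2 = 1 ≡ 1 (mod 221)
220 = 128 + 64 + 16 + 8 + 4 in binary powers of 2.
So 8^220 ≡ 1 · 1 · 1 · 1 · 118 ≡ 118 (mod 221).
Since 118 ≠ 1, base 8 is a Fermat witness: 221 is composite.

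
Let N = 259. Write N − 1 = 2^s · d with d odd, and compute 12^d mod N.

259 − 1 = 258 = 2^1 · 129, so d = 129.
12^1 ≡ 12 (mod 259)
12^2 ≡ 12^2 = 144 ≡ 144 (mod 259)
12^4 ≡ 144^2 = 20736 ≡ 16 (mod 259)
12^8 ≡ 16^2 = 256 ≡ 256 (mod 259)
12^16 ≡ 256^2 = 65536 ≡ 9 (mod 259)
12^32 ≡ 9^2 = 81 ≡ 81 (mod 259)
12^64 ≡ 81^2 = 6561 ≡ 86 (mod 259)
12^128 ≡ 86^2 = 7396 ≡ 144 (mod 259)
129 = 128 + 1 in binary powers of 2.
So 12^129 ≡ 144 · 12 ≡ 174 (mod 259).
Squaring chain: 174; never reaches −1, so base 12 is a Miller–Rabin witness that 259 is composite.

174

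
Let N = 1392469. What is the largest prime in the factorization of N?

53

1392469 = 13 · 107113
107113 = 43 · 2491
2491 = 47 · 53
53 is prime.
So 1392469 = 13 · 43 · 47 · 53; the largest prime factor is 53.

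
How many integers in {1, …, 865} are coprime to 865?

Factor: 865 = 5 · 173.
φ(865) = (5−1) · (173−1) = 4 · 172 = 688.

688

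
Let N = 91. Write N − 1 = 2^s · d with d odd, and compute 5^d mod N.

91 − 1 = 90 = 2^1 · 45, so d = 45.
5^1 ≡ 5 (mod 91)
5^2 ≡ 5^2 = 25 ≡ 25 (mod 91)
5^4 ≡ 25^2 = 625 ≡ 79 (mod 91)
5^8 ≡ 79^2 = 6241 ≡ 53 (mod 91)
5^16 ≡ 53^2 = 2809 ≡ 79 (mod 91)
5^32 ≡ 79^2 = 6241 ≡ 53 (mod 91)
45 = 32 + 8 + 4 + 1 in binary powers of 2.
So 5^45 ≡ 53 · 53 · 79 · 5 ≡ 83 (mod 91).
Squaring chain: 83; never reaches −1, so base 5 is a Miller–Rabin witness that 91 is composite.

83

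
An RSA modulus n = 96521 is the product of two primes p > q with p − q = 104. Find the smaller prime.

Since p = q + 104, we have 96521 = q(q + 104), so q² + 104q − 96521 = 0.
Discriminant: 104² + 4·96521 = 10816 + 386084 = 396900; √396900 = 630.
q = (−104 + 630)/2 = 263, and p = q + 104 = 367.
Check: 263 · 367 = 96521.

263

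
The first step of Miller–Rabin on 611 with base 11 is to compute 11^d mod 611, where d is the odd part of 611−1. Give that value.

527

611 − 1 = 610 = 2^1 · 305, so d = 305.
11^1 ≡ 11 (mod 611)
11^2 ≡ 11^2 = 121 ≡ 121 (mod 611)
11^4 ≡ 121^2 = 14641 ≡ 588 (mod 611)
11^8 ≡ 588^2 = 345744 ≡ 529 (mod 611)
11^16 ≡ 529^2 = 279841 ≡ 3 (mod 611)
11^32 ≡ 3^2 = 9 ≡ 9 (mod 611)
11^64 ≡ 9^2 = 81 ≡ 81 (mod 611)
11^128 ≡ 81^2 = 6561 ≡ 451 (mod 611)
11^256 ≡ 451^2 = 203401 ≡ 549 (mod 611)
305 = 256 + 32 + 16 + 1 in binary powers of 2.
So 11^305 ≡ 549 · 9 · 3 · 11 ≡ 527 (mod 611).
Squaring chain: 527; never reaches −1, so base 11 is a Miller–Rabin witness that 611 is composite.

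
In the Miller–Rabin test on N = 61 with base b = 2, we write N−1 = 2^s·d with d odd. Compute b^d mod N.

11

61 − 1 = 60 = 2^2 · 15, so d = 15.
2^1 ≡ 2 (mod 61)
2^2 ≡ 2^2 = 4 ≡ 4 (mod 61)
2^4 ≡ 4^2 = 16 ≡ 16 (mod 61)
2^8 ≡ 16^2 = 256 ≡ 12 (mod 61)
15 = 8 + 4 + 2 + 1 in binary powers of 2.
So 2^15 ≡ 12 · 16 · 4 · 2 ≡ 11 (mod 61).
Squaring chain: 11 → 60; reaches −1, so base 2 does not prove 61 composite.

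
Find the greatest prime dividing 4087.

4087 = 61 · 67
67 is prime.
So 4087 = 61 · 67; the largest prime factor is 67.

67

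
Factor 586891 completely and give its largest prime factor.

79

586891 = 17 · 34523
34523 = 19 · 1817
1817 = 23 · 79
79 is prime.
So 586891 = 17 · 19 · 23 · 79; the largest prime factor is 79.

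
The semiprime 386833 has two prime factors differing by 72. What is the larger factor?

Since p = q + 72, we have 386833 = q(q + 72), so q² + 72q − 386833 = 0.
Discriminant: 72² + 4·386833 = 5184 + 1547332 = 1552516; √1552516 = 1246.
q = (−72 + 1246)/2 = 587, and p = q + 72 = 659.
Check: 587 · 659 = 386833.

659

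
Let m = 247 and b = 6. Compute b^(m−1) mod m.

6^1 ≡ 6 (mod 247)
6^2 ≡ 6^2 = 36 ≡ 36 (mod 247)
6^4 ≡ 36^2 = 1296 ≡ 61 (mod 247)
6^8 ≡ 61^2 = 3721 ≡ 16 (mod 247)
6^16 ≡ 16^2 = 256 ≡ 9 (mod 247)
6^32 ≡ 9^2 = 81 ≡ 81 (mod 247)
6^64 ≡ 81^2 = 6561 ≡ 139 (mod 247)
6^128 ≡ 139^2 = 19321 ≡ 55 (mod 247)
246 = 128 + 64 + 32 + 16 + 4 + 2 in binary powers of 2.
So 6^246 ≡ 55 · 139 · 81 · 9 · 61 · 36 ≡ 64 (mod 247).
Since 64 ≠ 1, base 6 is a Fermat witness: 247 is composite.

64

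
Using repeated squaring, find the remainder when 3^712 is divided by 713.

3^1 ≡ 3 (mod 713)
3^2 ≡ 3^2 = 9 ≡ 9 (mod 713)
3^4 ≡ 9^2 = 81 ≡ 81 (mod 713)
3^8 ≡ 81^2 = 6561 ≡ 144 (mod 713)
3^16 ≡ 144^2 = 20736 ≡ 59 (mod 713)
3^32 ≡ 59^2 = 3481 ≡ 629 (mod 713)
3^64 ≡ 629^2 = 395641 ≡ 639 (mod 713)
3^128 ≡ 639^2 = 408321 ≡ 485 (mod 713)
3^256 ≡ 485^2 = 235225 ≡ 648 (mod 713)
3^512 ≡ 648^2 = 419904 ≡ 660 (mod 713)
712 = 512 + 128 + 64 + 8 in binary powers of 2.
So 3^712 ≡ 660 · 485 · 639 · 144 ≡ 696 (mod 713).
Since 696 ≠ 1, base 3 is a Fermat witness: 713 is composite.

696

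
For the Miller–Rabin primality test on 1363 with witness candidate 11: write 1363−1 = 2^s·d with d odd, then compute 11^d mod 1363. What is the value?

872

1363 − 1 = 1362 = 2^1 · 681, so d = 681.
11^1 ≡ 11 (mod 1363)
11^2 ≡ 11^2 = 121 ≡ 121 (mod 1363)
11^4 ≡ 121^2 = 14641 ≡ 1011 (mod 1363)
11^8 ≡ 1011^2 = 1022121 ≡ 1234 (mod 1363)
11^16 ≡ 1234^2 = 1522756 ≡ 285 (mod 1363)
11^32 ≡ 285^2 = 81225 ≡ 808 (mod 1363)
11^64 ≡ 808^2 = 652864 ≡ 1350 (mod 1363)
11^128 ≡ 1350^2 = 1822500 ≡ 169 (mod 1363)
11^256 ≡ 169^2 = 28561 ≡ 1301 (mod 1363)
11^512 ≡ 1301^2 = 1692601 ≡ 1118 (mod 1363)
681 = 512 + 128 + 32 + 8 + 1 in binary powers of 2.
So 11^681 ≡ 1118 · 169 · 808 · 1234 · 11 ≡ 872 (mod 1363).
Squaring chain: 872; never reaches −1, so base 11 is a Miller–Rabin witness that 1363 is composite.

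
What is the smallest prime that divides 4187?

4187 is odd.
Digit sum 20, not divisible by 3.
Ends in 7: not divisible by 5.
7: 4187 = 7·598 + 1
11: 4187 = 11·380 + 7
13: 4187 = 13·322 + 1
17: 4187 = 17·246 + 5
19: 4187 = 19·220 + 7
23: 4187 = 23·182 + 1
29: 4187 = 29·144 + 11
31: 4187 = 31·135 + 2
37: 4187 = 37·113 + 6
41: 4187 = 41·102 + 5
43: 4187 = 43·97 + 16
47: 4187 = 47·89 + 4
53: 4187 = 53·79

53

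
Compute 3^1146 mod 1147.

3^1 ≡ 3 (mod 1147)
3^2 ≡ 3^2 = 9 ≡ 9 (mod 1147)
3^4 ≡ 9^2 = 81 ≡ 81 (mod 1147)
3^8 ≡ 81^2 = 6561 ≡ 826 (mod 1147)
3^16 ≡ 826^2 = 682276 ≡ 958 (mod 1147)
3^32 ≡ 958^2 = 917764 ≡ 164 (mod 1147)
3^64 ≡ 164^2 = 26896 ≡ 515 (mod 1147)
3^128 ≡ 515^2 = 265225 ≡ 268 (mod 1147)
3^256 ≡ 268^2 = 71824 ≡ 710 (mod 1147)
3^512 ≡ 710^2 = 504100 ≡ 567 (mod 1147)
3^1024 ≡ 567^2 = 321489 ≡ 329 (mod 1147)
1146 = 1024 + 64 + 32 + 16 + 8 + 2 in binary powers of 2.
So 3^1146 ≡ 329 · 515 · 164 · 958 · 826 · 9 ≡ 47 (mod 1147).
Since 47 ≠ 1, base 3 is a Fermat witness: 1147 is composite.

47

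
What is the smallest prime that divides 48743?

48743 is odd.
Digit sum 26, not divisible by 3.
Ends in 3: not divisible by 5.
7: 48743 = 7·6963 + 2
11: 48743 = 11·4431 + 2
13: 48743 = 13·3749 + 6
17: 48743 = 17·2867 + 4
19: 48743 = 19·2565 + 8
23: 48743 = 23·2119 + 6
29: 48743 = 29·1680 + 23
31: 48743 = 31·1572 + 11
37: 48743 = 37·1317 + 14
41: 48743 = 41·1188 + 35
43: 48743 = 43·1133 + 24
47: 48743 = 47·1037 + 4
53: 48743 = 53·919 + 36
59: 48743 = 59·826 + 9
61: 48743 = 61·799 + 4
67: 48743 = 67·727 + 34
71: 48743 = 71·686 + 37
73: 48743 = 73·667 + 52
79: 48743 = 79·617

79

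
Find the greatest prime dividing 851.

37

851 = 23 · 37
37 is prime.
So 851 = 23 · 37; the largest prime factor is 37.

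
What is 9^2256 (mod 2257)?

9^1 ≡ 9 (mod 2257)
9^2 ≡ 9^2 = 81 ≡ 81 (mod 2257)
9^4 ≡ 81^2 = 6561 ≡ 2047 (mod 2257)
9^8 ≡ 2047^2 = 4190209 ≡ 1217 (mod 2257)
9^16 ≡ 1217^2 = 1481089 ≡ 497 (mod 2257)
9^32 ≡ 497^2 = 247009 ≡ 996 (mod 2257)
9^64 ≡ 996^2 = 992016 ≡ 1193 (mod 2257)
9^128 ≡ 1193^2 = 1423249 ≡ 1339 (mod 2257)
9^256 ≡ 1339^2 = 1792921 ≡ 863 (mod 2257)
9^512 ≡ 863^2 = 744769 ≡ 2216 (mod 2257)
9^1024 ≡ 2216^2 = 4910656 ≡ 1681 (mod 2257)
9^2048 ≡ 1681^2 = 2825761 ≡ 2254 (mod 2257)
2256 = 2048 + 128 + 64 + 16 in binary powers of 2.
So 9^2256 ≡ 2254 · 1339 · 1193 · 497 ≡ 1046 (mod 2257).
Since 1046 ≠ 1, base 9 is a Fermat witness: 2257 is composite.

1046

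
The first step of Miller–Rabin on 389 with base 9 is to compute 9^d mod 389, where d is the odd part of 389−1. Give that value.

389 − 1 = 388 = 2^2 · 97, so d = 97.
9^1 ≡ 9 (mod 389)
9^2 ≡ 9^2 = 81 ≡ 81 (mod 389)
9^4 ≡ 81^2 = 6561 ≡ 337 (mod 389)
9^8 ≡ 337^2 = 113569 ≡ 370 (mod 389)
9^16 ≡ 370^2 = 136900 ≡ 361 (mod 389)
9^32 ≡ 361^2 = 130321 ≡ 6 (mod 389)
9^64 ≡ 6^2 = 36 ≡ 36 (mod 389)
97 = 64 + 32 + 1 in binary powers of 2.
So 9^97 ≡ 36 · 6 · 9 ≡ 388 (mod 389).
Since 9^d ≡ 388 (mod 389), base 9 does not prove 389 composite.

388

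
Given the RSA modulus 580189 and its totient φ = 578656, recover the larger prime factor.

φ(n) = (p−1)(q−1) = n − (p+q) + 1, so p + q = 580189 − 578656 + 1 = 1534.
p and q are the roots of t² − 1534t + 580189 = 0.
Discriminant: 1534² − 4·580189 = 2353156 − 2320756 = 32400; √32400 = 180.
q = (1534 − 180)/2 = 677, p = (1534 + 180)/2 = 857.
Check: 677 · 857 = 580189.

857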